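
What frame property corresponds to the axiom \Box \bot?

Emptiness of R

□⊥ is valid iff no world has any successor (otherwise □⊥ fails at any world with one).
Conversely, on a frame with emptiness of R the schema holds at every world under every valuation.
Frame condition: \forall x \forall y \neg Rxy.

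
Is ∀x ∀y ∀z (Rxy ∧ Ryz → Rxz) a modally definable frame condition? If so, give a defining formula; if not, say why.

This is a Sahlqvist condition; the 4 axiom □p → □□p defines it.
Suppose □p→□□p is valid. Take Rxy, Ryz and set V(p)={w : Rxw}. Then □p at x, so □□p at x, so □p at y, so p at z, i.e. Rxz.

Yes — defined by □p → □□p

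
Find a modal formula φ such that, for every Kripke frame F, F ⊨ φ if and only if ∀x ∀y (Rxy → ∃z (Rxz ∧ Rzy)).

□□ψ → □ψ

The condition is density. The C4 schema □□ψ → □ψ defines it.
Suppose □□ψ→□ψ is valid. Take Rxy and set V(ψ)={w : xR²w}. Then □□ψ at x, so □ψ at x, so ψ at y, i.e. ∃z(Rxz∧Rzy).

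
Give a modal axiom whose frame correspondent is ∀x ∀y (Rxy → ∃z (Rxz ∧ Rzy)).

A defining formula is □□p → □p (the C4 axiom).

□□p → □p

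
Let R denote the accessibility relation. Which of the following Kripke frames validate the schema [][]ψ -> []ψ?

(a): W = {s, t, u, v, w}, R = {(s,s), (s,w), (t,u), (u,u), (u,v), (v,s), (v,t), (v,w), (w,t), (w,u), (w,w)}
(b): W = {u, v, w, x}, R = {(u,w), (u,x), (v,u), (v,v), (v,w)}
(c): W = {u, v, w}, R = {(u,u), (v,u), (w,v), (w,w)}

Frame correspondent (Sahlqvist): forall x forall y (Rxy -> exists z (Rxz & Rzy)) — i.e. density.
(a): condition met.
(b): fails — Ruw but no z with Ruz and Rzw.
(c): condition met.

(a), (c)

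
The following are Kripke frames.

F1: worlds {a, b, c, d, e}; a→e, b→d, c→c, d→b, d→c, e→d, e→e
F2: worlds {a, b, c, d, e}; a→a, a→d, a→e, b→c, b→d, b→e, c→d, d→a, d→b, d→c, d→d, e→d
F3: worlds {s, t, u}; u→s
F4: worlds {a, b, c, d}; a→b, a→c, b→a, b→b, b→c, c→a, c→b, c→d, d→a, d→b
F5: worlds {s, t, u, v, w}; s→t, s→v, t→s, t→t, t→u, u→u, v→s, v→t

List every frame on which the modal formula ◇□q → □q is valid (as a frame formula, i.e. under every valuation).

This is the axiom for the Euclidean property; its first-order frame correspondent is ∀x ∀y ∀z (Rxy ∧ Rxz → Ryz).
F1: fails — Rbd and Rbd but not Rdd.
F2: fails — Rae and Rae but not Ree.
F3: fails — Rus and Rus but not Rss.
F4: fails — Rac and Rac but not Rcc.
F5: fails — Rsv and Rsv but not Rvv.

none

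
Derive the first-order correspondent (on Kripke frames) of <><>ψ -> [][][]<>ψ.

This is a Sahlqvist (Geach-type) schema ◇^2□^0ψ → □^3◇^1ψ.
Minimal-valuation argument: fix x; take any y with xR^2y and any z with xR^3z. Set V(ψ) to the set of worlds R-reachable from y in exactly 0 steps. Then □^0ψ holds at y, so the antecedent holds at x; validity forces ◇^1ψ at z, giving a w with zR^1w and yR^0w.
First-order correspondent: forall x forall y forall z ((x R^2 y & x R^3 z) -> exists w (y = w & zRw)).

forall x forall y forall z ((x R^2 y & x R^3 z) -> exists w (y = w & zRw))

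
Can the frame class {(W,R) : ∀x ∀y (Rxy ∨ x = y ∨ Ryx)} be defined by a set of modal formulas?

If a class were modally definable it would be closed under disjoint unions (Goldblatt–Thomason).
Take 4 disjoint single-world reflexive frames: each is trivially connected, but their disjoint union has 4 worlds with no edge between distinct components, so it is not connected.
So no modal formula (or set of formulas) defines exactly the connected frames.

No — not modally definable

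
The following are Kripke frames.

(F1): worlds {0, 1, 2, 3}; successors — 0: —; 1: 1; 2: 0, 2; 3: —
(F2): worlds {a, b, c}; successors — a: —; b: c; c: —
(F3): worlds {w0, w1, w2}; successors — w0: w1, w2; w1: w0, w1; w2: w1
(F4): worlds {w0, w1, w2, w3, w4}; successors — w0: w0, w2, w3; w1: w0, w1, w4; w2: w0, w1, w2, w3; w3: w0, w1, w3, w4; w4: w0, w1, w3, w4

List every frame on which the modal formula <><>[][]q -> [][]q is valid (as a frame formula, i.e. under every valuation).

Frame correspondent (Sahlqvist): forall x forall y forall z ((x R^2 y & x R^2 z) -> exists w (y R^2 w & z = w)) — i.e. a generalized confluence (Geach) condition.
(F1): fails — 2R²0, 2R²0 but no w with 0R²w and 0=w.
(F2): holds.
(F3): fails — w1R²w0, w1R²w2 but no w with w0R²w and w2=w.
(F4): holds.

(F2), (F4)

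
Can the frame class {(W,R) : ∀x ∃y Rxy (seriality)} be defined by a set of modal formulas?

The condition is seriality. A defining modal formula is □p → ◇p.

Definable; □p → ◇p defines it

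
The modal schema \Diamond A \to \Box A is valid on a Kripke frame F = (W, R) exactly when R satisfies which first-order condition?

This schema is the CD axiom.
It corresponds to partial functionality: \forall x \forall y \forall z (Rxy \wedge Rxz \to y = z).

Partial functionality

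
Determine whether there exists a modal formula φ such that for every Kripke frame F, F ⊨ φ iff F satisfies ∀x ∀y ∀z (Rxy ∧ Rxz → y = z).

This is a Sahlqvist condition; the CD axiom ◇r → □r defines it.

Definable; ◇r → □r defines it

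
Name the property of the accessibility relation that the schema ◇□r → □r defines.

Equivalently (dual form): ◇r → □◇r.
Suppose ◇r→□◇r is valid. Take Rxy, Rxz and set V(r)={y}. Then ◇r at x, so □◇r at x, so ◇r at z, so some w with Rzw has r; w=y, i.e. Rzy. By symmetry of the argument, Ryz.

the Euclidean property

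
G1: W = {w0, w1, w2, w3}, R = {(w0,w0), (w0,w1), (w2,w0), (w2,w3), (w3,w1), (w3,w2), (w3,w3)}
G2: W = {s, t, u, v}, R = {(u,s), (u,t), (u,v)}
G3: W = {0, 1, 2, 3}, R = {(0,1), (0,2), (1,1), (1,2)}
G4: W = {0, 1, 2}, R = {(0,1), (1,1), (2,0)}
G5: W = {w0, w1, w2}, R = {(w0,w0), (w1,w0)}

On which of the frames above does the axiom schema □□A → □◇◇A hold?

G4, G5

The schema corresponds to a generalized confluence (Geach) condition: ∀x ∀z (xRz → ∃w (xR²w ∧ zR²w)).
G1: fails — w0Rw1 but no w with w0R²w and w1R²w.
G2: fails — uRs but no w with uR²w and sR²w.
G3: fails — 0R2 but no w with 0R²w and 2R²w.
G4: condition met.
G5: condition met.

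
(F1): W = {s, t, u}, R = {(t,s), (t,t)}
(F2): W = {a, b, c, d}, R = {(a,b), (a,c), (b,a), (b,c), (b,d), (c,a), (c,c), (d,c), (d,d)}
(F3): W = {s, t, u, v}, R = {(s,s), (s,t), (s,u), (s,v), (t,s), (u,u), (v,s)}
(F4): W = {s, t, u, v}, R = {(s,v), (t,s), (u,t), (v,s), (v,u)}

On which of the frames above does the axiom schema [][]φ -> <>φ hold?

(F2), (F3)

This is the axiom for a generalized confluence (Geach) condition; its first-order frame correspondent is forall x exists w (x R^2 w & xRw).
(F1): fails — at s but no w with sR²w and sRw.
(F2): satisfies the condition.
(F3): satisfies the condition.
(F4): fails — at s but no w with sR²w and sRw.
Valid on: (F2), (F3).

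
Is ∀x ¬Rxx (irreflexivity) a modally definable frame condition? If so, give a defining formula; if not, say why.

No — not modally definable

Modal frame validity is preserved under surjective bounded morphisms.
The 4-cycle (worlds s,t,u,v with s→t→u→v→s) is irreflexive, and the map sending every world to a single reflexive point • is a surjective bounded morphism (forth: every edge maps to (•,•); back: every world has a successor). So any modal formula valid on the 4-cycle is also valid on the reflexive point, which is not irreflexive.
So the class is not modally definable.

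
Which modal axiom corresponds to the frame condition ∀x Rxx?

The condition is reflexivity. The T schema □ψ → ψ defines it.
Suppose □ψ→ψ is valid. At any x set V(ψ)={w : Rxw}. Then □ψ holds at x, so ψ holds at x, i.e. Rxx.

□ψ → ψ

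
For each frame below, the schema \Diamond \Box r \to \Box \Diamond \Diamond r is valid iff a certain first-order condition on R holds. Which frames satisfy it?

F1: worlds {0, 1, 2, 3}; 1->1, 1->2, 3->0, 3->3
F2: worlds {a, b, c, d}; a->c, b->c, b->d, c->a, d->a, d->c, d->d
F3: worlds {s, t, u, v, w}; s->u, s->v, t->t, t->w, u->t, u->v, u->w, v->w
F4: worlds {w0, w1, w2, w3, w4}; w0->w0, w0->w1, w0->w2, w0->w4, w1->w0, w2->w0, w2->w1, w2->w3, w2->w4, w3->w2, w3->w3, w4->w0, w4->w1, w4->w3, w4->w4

F4

Frame correspondent (Sahlqvist): \forall x \forall y \forall z ((xRy \wedge xRz) \to \exists w (yRw \wedge z R^2 w)) — i.e. a generalized confluence (Geach) condition.
F1: fails — 1R1, 1R2 but no w with 1Rw and 2R²w.
F2: fails — aRc, aRc but no w with cRw and cR²w.
F3: fails — sRu, sRv but no w* with uRw* and vR²w*.
F4: holds.
Valid on: F4.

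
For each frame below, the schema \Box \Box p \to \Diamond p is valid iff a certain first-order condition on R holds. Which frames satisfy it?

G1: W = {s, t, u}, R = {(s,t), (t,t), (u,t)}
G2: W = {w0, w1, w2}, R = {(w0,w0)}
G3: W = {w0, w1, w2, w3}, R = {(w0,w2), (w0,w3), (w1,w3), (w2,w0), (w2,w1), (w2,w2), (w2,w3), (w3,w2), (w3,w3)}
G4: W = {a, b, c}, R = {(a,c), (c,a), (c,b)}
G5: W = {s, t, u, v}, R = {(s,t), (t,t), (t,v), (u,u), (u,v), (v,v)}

Frame correspondent (Sahlqvist): \forall x \exists w (x R^2 w \wedge xRw) — i.e. a generalized confluence (Geach) condition.
G1: condition met.
G2: fails — at w1 but no w with w1R²w and w1Rw.
G3: condition met.
G4: fails — at a but no w with aR²w and aRw.
G5: condition met.
Valid on: G1, G3, G5.

G1, G3, G5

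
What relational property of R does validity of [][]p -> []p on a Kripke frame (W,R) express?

density

Suppose □□p→□p is valid. Take Rxy and set V(p)={w : xR²w}. Then □□p at x, so □p at x, so p at y, i.e. ∃z(Rxz∧Rzy).
Conversely, any frame satisfying forall x forall y (Rxy -> exists z (Rxz & Rzy)) validates the schema.
So the correspondent is density.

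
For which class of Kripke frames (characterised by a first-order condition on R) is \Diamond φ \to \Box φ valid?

partial functionality

Suppose ◇φ→□φ is valid. Take Rxy, Rxz and set V(φ)={y}. Then ◇φ at x, so □φ at x, so φ at z, i.e. z=y.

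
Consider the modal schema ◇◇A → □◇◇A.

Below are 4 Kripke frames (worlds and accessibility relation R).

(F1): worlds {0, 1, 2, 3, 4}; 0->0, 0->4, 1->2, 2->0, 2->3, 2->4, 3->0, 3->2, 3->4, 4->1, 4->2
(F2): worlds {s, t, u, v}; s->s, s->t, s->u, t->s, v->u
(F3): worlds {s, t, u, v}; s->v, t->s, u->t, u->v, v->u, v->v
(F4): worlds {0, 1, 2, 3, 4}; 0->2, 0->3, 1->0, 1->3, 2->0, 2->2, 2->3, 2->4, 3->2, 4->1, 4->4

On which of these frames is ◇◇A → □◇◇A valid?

none

This is the axiom for a generalized confluence (Geach) condition; its first-order frame correspondent is ∀x ∀y ∀z ((xR²y ∧ xRz) → ∃w (y = w ∧ zR²w)).
(F1): fails — 0R²1, 0R4 but no w with 1=w and 4R²w.
(F2): fails — sR²s, sRu but no w with s=w and uR²w.
(F3): fails — uR²s, uRt but no w with s=w and tR²w.
(F4): fails — 2R²1, 2R0 but no w with 1=w and 0R²w.
Valid on no frame.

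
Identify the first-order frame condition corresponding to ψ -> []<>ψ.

Symmetry

Suppose ψ→□◇ψ is valid. Take Rxy and set V(ψ)={x}. Then ψ at x, so □◇ψ at x, so ◇ψ at y, so some z with Ryz has ψ; z=x, i.e. Ryx.
The converse is a direct semantic check.
Frame condition: forall x forall y (Rxy -> Ryx).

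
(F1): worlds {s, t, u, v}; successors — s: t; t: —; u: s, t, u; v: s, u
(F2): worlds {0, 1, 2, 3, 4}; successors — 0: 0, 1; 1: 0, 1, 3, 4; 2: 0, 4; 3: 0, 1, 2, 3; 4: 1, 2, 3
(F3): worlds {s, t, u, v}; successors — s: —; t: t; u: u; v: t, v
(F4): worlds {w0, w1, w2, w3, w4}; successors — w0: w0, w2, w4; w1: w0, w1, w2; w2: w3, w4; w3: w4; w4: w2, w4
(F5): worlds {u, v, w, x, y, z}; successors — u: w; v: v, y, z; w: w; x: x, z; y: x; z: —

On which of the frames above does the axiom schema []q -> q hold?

Frame correspondent (Sahlqvist): forall x Rxx — i.e. reflexivity.
(F1): fails — world s does not see itself.
(F2): fails — world 2 does not see itself.
(F3): fails — world s does not see itself.
(F4): fails — world w2 does not see itself.
(F5): fails — world u does not see itself.

none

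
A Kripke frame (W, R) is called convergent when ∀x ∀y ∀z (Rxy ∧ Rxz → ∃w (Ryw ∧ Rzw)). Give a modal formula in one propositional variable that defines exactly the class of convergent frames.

This is convergence; the standard corresponding axiom is .2: ◇□s → □◇s.

◇□s → □◇s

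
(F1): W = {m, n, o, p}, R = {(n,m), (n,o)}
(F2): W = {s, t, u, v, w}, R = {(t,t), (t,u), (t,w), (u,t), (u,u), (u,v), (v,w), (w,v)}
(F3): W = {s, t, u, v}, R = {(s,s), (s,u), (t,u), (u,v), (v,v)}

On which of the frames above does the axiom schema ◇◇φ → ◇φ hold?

Frame correspondent (Sahlqvist): ∀x ∀y ∀z (Rxy ∧ Ryz → Rxz) — i.e. transitivity.
(F1): ✓.
(F2): fails — Ruv and Rvw but not Ruw.
(F3): fails — Rtu and Ruv but not Rtv.

(F1)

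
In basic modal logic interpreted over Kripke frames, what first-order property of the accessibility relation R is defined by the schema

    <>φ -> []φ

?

partial functionality: forall x forall y forall z (Rxy & Rxz -> y = z)

This is the CD axiom.
It corresponds to partial functionality: forall x forall y forall z (Rxy & Rxz -> y = z).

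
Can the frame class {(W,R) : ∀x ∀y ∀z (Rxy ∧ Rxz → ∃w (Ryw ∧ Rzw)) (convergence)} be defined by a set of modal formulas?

Yes: it is convergence, defined by the .2 schema ◇□q → □◇q.
Suppose ◇□q→□◇q is valid. Take Rxy, Rxz and set V(q)={w : Ryw}. Then □q at y so ◇□q at x, so □◇q at x, so ◇q at z, giving w with Rzw and Ryw.

Definable; ◇□q → □◇q defines it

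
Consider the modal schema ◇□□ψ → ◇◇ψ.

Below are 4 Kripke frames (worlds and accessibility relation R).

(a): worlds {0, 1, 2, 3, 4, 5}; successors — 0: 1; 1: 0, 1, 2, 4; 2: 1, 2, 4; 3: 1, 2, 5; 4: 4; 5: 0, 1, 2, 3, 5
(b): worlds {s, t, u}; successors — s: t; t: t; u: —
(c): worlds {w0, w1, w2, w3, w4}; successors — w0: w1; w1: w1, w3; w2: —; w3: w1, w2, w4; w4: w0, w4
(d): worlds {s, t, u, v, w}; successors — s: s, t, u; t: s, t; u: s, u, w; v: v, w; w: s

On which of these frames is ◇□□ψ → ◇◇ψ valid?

Frame correspondent (Sahlqvist): ∀x ∀y (xRy → ∃w (yR²w ∧ xR²w)) — i.e. a generalized confluence (Geach) condition.
(a): ✓.
(b): ✓.
(c): fails — w3Rw2 but no w with w2R²w and w3R²w.
(d): ✓.
Valid on: (a), (b), (d).

(a), (b), (d)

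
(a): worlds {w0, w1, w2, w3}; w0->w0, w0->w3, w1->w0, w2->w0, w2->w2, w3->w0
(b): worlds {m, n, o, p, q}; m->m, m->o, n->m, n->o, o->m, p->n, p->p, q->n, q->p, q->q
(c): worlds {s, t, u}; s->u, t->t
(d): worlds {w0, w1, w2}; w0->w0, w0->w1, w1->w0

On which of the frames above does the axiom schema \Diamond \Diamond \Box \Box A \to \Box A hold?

This is the axiom for a generalized confluence (Geach) condition; its first-order frame correspondent is \forall x \forall y \forall z ((x R^2 y \wedge xRz) \to \exists w (y R^2 w \wedge z = w)).
(a): fails — w2R²w0, w2Rw2 but no w with w0R²w and w2=w.
(b): fails — pR²m, pRn but no w with mR²w and n=w.
(c): ✓.
(d): ✓.
Valid on: (c), (d).

(c), (d)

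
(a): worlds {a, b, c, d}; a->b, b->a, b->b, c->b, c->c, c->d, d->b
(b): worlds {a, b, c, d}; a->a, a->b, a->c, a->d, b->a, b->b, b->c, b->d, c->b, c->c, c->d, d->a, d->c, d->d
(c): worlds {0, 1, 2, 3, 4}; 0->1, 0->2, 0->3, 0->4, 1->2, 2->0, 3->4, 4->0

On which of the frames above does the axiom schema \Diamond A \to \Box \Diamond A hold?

The schema corresponds to the Euclidean property: \forall x \forall y \forall z (Rxy \wedge Rxz \to Ryz).
(a): fails — Rba and Rba but not Raa.
(b): fails — Rac and Raa but not Rca.
(c): fails — R02 and R02 but not R22.

none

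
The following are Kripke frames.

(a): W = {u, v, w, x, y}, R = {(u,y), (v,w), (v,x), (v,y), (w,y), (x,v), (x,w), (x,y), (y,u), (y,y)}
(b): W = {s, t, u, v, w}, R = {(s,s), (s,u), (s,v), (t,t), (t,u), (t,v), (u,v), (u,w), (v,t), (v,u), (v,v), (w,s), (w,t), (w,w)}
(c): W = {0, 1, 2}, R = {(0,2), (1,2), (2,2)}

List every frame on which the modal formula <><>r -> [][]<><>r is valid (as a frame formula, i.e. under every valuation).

(c)

The schema corresponds to a generalized confluence (Geach) condition: forall x forall y forall z ((x R^2 y & x R^2 z) -> exists w (y = w & z R^2 w)).
(a): fails — vR²v, vR²u but no t with v=t and uR²t.
(b): fails — sR²s, sR²t but no w* with s=w* and tR²w*.
(c): ✓.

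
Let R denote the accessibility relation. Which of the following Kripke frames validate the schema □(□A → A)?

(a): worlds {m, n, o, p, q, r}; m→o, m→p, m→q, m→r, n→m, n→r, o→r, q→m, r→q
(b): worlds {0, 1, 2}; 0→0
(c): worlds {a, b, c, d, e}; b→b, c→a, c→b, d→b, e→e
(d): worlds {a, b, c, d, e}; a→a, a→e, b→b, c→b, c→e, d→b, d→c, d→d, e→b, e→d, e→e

Frame correspondent (Sahlqvist): ∀x ∀y (Rxy → Ryy) — i.e. shift-reflexivity.
(a): fails — Rnr but not Rrr.
(b): satisfies the condition.
(c): fails — Rca but not Raa.
(d): fails — Rdc but not Rcc.

(b)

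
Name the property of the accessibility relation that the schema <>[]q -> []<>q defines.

Convergence

Suppose ◇□q→□◇q is valid. Take Rxy, Rxz and set V(q)={w : Ryw}. Then □q at y so ◇□q at x, so □◇q at x, so ◇q at z, giving w with Rzw and Ryw.
Conversely, any frame satisfying forall x forall y forall z (Rxy & Rxz -> exists w (Ryw & Rzw)) validates the schema.
So the correspondent is convergence.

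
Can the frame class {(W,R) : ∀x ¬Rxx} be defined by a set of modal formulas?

Any modally definable frame class is closed under surjective bounded morphisms.
The 3-cycle (worlds s,t,u with s→t→u→s) is irreflexive, and the map sending every world to a single reflexive point • is a surjective bounded morphism (forth: every edge maps to (•,•); back: every world has a successor). So any modal formula valid on the 3-cycle is also valid on the reflexive point, which is not irreflexive.
Hence irreflexivity is not modally definable.

No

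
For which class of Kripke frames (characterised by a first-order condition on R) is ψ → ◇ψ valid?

This schema is equivalent to the T axiom □ψ → ψ.
Its frame correspondent is reflexivity — ∀x Rxx.

Reflexivity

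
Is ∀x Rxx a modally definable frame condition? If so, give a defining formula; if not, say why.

Yes, by □r → r

The condition is reflexivity. A defining modal formula is □r → r.
Suppose □r→r is valid. At any x set V(r)={w : Rxw}. Then □r holds at x, so r holds at x, i.e. Rxx.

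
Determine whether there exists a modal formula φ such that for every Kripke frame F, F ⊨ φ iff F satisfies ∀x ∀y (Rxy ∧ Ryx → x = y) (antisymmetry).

No

If a class were modally definable it would be closed under surjective bounded morphisms (Goldblatt–Thomason).
The 8-cycle (worlds a,b,c,d,e,f,g,h with a→b→c→d→e→f→g→h→a) is antisymmetric. Sending even-indexed worlds to a and odd-indexed worlds to b is a surjective bounded morphism onto the two-world frame with a↔b, which is not antisymmetric.
So the class is not modally definable.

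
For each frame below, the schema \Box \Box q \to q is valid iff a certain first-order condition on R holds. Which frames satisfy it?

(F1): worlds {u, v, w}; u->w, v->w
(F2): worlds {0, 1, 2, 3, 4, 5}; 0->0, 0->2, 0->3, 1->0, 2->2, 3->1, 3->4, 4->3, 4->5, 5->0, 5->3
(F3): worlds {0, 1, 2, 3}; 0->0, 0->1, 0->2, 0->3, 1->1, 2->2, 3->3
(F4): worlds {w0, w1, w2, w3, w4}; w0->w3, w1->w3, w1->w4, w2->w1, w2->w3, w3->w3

(F3)

The schema corresponds to a generalized confluence (Geach) condition: \forall x \exists w (x R^2 w \wedge x = w).
(F1): fails — at u but no t with uR²t and u=t.
(F2): fails — at 1 but no w with 1R²w and 1=w.
(F3): condition met.
(F4): fails — at w0 but no w with w0R²w and w0=w.
Valid on: (F3).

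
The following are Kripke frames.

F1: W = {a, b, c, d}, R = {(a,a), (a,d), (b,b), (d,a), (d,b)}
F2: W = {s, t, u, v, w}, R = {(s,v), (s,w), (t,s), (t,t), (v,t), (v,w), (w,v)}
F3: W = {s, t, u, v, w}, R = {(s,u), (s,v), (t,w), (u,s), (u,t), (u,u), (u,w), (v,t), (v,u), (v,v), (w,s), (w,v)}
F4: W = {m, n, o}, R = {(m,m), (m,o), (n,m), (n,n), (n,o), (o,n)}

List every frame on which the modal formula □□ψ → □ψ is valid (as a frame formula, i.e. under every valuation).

This is the axiom for density; its first-order frame correspondent is ∀x ∀y (Rxy → ∃z (Rxz ∧ Rzy)).
F1: condition met.
F2: fails — Rvw but no z with Rvz and Rzw.
F3: fails — Rtw but no z with Rtz and Rzw.
F4: condition met.

F1, F4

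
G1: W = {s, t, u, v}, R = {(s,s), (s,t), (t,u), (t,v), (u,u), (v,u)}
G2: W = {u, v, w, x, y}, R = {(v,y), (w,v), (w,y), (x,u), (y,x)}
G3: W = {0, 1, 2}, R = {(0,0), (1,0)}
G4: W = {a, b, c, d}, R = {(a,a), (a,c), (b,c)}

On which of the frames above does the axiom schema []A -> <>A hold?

Frame correspondent (Sahlqvist): forall x exists y Rxy — i.e. seriality.
G1: holds.
G2: fails — world u has no successor.
G3: fails — world 2 has no successor.
G4: fails — world c has no successor.
Valid on: G1.

G1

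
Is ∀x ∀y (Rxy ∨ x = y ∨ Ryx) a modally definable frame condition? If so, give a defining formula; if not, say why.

No — not modally definable

Modal frame validity is preserved under disjoint unions.
Take 4 disjoint single-world reflexive frames: each is trivially connected, but their disjoint union has 4 worlds with no edge between distinct components, so it is not connected.
So no modal formula (or set of formulas) defines exactly the connected frames.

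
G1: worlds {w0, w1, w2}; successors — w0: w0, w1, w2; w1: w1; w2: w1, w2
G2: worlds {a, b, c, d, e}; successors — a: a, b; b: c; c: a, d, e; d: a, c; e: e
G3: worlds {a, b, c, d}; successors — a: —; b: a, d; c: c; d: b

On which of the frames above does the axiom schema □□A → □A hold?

G1

The schema corresponds to density: ∀x ∀y (Rxy → ∃z (Rxz ∧ Rzy)).
G1: satisfies the condition.
G2: fails — Rbc but no z with Rbz and Rzc.
G3: fails — Rdb but no z with Rdz and Rzb.
Valid on: G1.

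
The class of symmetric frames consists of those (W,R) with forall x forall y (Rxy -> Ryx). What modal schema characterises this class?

The condition is symmetry. The B schema r → □◇r defines it.

r → □◇r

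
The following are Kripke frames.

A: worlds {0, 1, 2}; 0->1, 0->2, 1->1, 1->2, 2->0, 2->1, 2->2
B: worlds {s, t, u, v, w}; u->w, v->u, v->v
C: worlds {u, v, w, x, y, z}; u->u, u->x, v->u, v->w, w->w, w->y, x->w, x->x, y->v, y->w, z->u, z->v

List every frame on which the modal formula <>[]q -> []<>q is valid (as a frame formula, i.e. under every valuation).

This is the axiom for convergence; its first-order frame correspondent is forall x forall y forall z (Rxy & Rxz -> exists w (Ryw & Rzw)).
A: holds.
B: fails — Ruw and Ruw but w and w have no common successor.
C: fails — Rvw and Rvu but w and u have no common successor.

A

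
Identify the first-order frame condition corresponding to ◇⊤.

seriality

◇⊤ holds at w iff w has a successor, so frame-validity of ◇⊤ is exactly seriality. Equivalently via □r → ◇r:
Suppose □r→◇r is valid. At any x set V(r)=W. Then □r at x, so ◇r at x, so x has a successor.
The converse is a direct semantic check.
So the correspondent is seriality.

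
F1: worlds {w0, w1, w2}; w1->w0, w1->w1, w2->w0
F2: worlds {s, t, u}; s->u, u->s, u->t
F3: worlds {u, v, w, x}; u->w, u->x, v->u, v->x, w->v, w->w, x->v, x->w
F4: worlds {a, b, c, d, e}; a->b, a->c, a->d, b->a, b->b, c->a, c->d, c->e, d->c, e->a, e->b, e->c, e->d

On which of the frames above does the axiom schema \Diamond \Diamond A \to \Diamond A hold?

F1

The schema corresponds to transitivity: \forall x \forall y \forall z (Rxy \wedge Ryz \to Rxz).
F1: satisfies the condition.
F2: fails — Rsu and Rus but not Rss.
F3: fails — Ruw and Rwv but not Ruv.
F4: fails — Rcd and Rdc but not Rcc.
Valid on: F1.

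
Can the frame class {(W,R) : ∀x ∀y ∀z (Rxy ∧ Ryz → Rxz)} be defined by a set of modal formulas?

Yes — defined by □p → □□p

The condition is transitivity. A defining modal formula is □p → □□p.
Suppose □p→□□p is valid. Take Rxy, Ryz and set V(p)={w : Rxw}. Then □p at x, so □□p at x, so □p at y, so p at z, i.e. Rxz.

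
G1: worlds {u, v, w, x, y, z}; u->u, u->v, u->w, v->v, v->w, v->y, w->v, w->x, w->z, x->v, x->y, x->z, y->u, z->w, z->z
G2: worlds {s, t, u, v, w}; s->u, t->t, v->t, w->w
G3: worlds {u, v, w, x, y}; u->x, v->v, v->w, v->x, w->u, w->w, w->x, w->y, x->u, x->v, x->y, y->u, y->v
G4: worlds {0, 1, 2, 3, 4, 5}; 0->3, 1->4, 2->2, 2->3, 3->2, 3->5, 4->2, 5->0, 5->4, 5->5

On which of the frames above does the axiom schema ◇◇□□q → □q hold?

G2

This is the axiom for a generalized confluence (Geach) condition; its first-order frame correspondent is ∀x ∀y ∀z ((xR²y ∧ xRz) → ∃w (yR²w ∧ z = w)).
G1: fails — uR²w, uRu but no t with wR²t and u=t.
G2: holds.
G3: fails — uR²u, uRx but no t with uR²t and x=t.
G4: fails — 1R²2, 1R4 but no w with 2R²w and 4=w.
Valid on: G2.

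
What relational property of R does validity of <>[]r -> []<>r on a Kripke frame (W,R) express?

convergence: forall x forall y forall z (Rxy & Rxz -> exists w (Ryw & Rzw))

Suppose ◇□r→□◇r is valid. Take Rxy, Rxz and set V(r)={w : Ryw}. Then □r at y so ◇□r at x, so □◇r at x, so ◇r at z, giving w with Rzw and Ryw.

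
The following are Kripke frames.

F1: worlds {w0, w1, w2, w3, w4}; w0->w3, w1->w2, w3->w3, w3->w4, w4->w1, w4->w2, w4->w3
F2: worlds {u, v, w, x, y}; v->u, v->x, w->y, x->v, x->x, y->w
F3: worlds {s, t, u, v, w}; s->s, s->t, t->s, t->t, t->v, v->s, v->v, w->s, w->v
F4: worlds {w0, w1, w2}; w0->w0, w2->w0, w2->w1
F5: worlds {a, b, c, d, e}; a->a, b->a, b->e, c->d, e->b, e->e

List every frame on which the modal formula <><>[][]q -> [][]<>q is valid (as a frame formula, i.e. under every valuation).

F3, F4

Frame correspondent (Sahlqvist): forall x forall y forall z ((x R^2 y & x R^2 z) -> exists w (y R^2 w & zRw)) — i.e. a generalized confluence (Geach) condition.
F1: fails — w3R²w1, w3R²w1 but no w with w1R²w and w1Rw.
F2: fails — wR²w, wR²w but no t with wR²t and wRt.
F3: ✓.
F4: ✓.
F5: fails — bR²a, bR²e but no w with aR²w and eRw.
Valid on: F3, F4.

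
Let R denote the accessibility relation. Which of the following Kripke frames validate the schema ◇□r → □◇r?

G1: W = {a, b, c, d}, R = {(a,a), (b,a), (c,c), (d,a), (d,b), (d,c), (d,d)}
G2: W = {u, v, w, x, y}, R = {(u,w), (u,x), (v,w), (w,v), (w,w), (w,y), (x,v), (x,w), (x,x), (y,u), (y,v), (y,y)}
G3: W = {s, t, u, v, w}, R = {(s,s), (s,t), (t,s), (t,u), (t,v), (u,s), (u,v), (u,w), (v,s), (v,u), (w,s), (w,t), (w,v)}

Frame correspondent (Sahlqvist): ∀x ∀y ∀z (Rxy ∧ Rxz → ∃w (Ryw ∧ Rzw)) — i.e. convergence.
G1: fails — Rdc and Rdb but c and b have no common successor.
G2: fails — Rwy and Rwv but y and v have no common successor.
G3: holds.

G3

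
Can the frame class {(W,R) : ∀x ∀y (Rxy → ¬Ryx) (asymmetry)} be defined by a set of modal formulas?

No

Modal frame validity is preserved under surjective bounded morphisms.
The 4-cycle (worlds a,b,c,d with a→b→c→d→a) is asymmetric. Mapping every world to a single reflexive point • is a surjective bounded morphism, and the reflexive point is not asymmetric (R•• but asymmetry requires ¬R••).
So the class is not modally definable.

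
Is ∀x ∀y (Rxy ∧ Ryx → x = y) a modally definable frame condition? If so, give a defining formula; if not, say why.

Any modally definable frame class is closed under surjective bounded morphisms.
The 4-cycle (worlds a,b,c,d with a→b→c→d→a) is antisymmetric. Sending even-indexed worlds to s and odd-indexed worlds to t is a surjective bounded morphism onto the two-world frame with s↔t, which is not antisymmetric.
Hence antisymmetry is not modally definable.

No — not modally definable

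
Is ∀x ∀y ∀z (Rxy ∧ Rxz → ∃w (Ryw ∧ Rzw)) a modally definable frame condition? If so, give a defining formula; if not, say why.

The condition is convergence. A defining modal formula is ◇□p → □◇p.

Yes, by ◇□p → □◇p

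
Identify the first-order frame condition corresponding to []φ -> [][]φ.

This is the 4 axiom.
It corresponds to transitivity: forall x forall y forall z (Rxy & Ryz -> Rxz).

transitivity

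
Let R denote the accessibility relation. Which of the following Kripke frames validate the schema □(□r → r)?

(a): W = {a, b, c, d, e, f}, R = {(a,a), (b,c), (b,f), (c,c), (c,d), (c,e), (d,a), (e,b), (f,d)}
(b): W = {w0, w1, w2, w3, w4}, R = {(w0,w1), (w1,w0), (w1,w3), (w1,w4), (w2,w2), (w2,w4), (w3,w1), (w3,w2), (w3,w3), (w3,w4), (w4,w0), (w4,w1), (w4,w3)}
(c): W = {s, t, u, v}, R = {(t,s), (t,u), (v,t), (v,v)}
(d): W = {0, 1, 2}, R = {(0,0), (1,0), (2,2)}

(d)

This is the axiom for shift-reflexivity; its first-order frame correspondent is ∀x ∀y (Rxy → Ryy).
(a): fails — Rcd but not Rdd.
(b): fails — Rw1w0 but not Rw0w0.
(c): fails — Rtu but not Ruu.
(d): satisfies the condition.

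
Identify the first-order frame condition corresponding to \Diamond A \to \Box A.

Suppose ◇A→□A is valid. Take Rxy, Rxz and set V(A)={y}. Then ◇A at x, so □A at x, so A at z, i.e. z=y.
Conversely, any frame satisfying \forall x \forall y \forall z (Rxy \wedge Rxz \to y = z) validates the schema.
So the correspondent is partial functionality.

Partial functionality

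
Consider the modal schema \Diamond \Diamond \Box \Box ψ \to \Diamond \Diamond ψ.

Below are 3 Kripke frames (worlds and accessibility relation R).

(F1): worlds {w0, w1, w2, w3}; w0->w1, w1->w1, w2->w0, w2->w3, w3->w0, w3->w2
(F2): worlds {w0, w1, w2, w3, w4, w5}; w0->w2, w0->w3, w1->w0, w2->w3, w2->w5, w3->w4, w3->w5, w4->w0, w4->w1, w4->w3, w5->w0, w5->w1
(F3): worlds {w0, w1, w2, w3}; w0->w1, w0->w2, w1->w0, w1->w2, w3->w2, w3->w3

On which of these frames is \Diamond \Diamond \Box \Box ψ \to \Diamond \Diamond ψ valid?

(F1)

Frame correspondent (Sahlqvist): \forall x \forall y (x R^2 y \to \exists w (y R^2 w \wedge x R^2 w)) — i.e. a generalized confluence (Geach) condition.
(F1): ✓.
(F2): fails — w1R²w2 but no w with w2R²w and w1R²w.
(F3): fails — w0R²w2 but no w with w2R²w and w0R²w.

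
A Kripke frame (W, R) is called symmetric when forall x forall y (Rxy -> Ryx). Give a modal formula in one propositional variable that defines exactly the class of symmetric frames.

s → □◇s

A defining formula is s → □◇s (the B axiom).
Suppose s→□◇s is valid. Take Rxy and set V(s)={x}. Then s at x, so □◇s at x, so ◇s at y, so some z with Ryz has s; z=x, i.e. Ryx.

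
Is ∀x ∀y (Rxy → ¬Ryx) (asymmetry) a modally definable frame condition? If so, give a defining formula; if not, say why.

Any modally definable frame class is closed under surjective bounded morphisms.
The 3-cycle (worlds w0,w1,w2 with w0→w1→w2→w0) is asymmetric. Mapping every world to a single reflexive point • is a surjective bounded morphism, and the reflexive point is not asymmetric (R•• but asymmetry requires ¬R••).
So no modal formula (or set of formulas) defines exactly the asymmetric frames.

Not definable by any modal formula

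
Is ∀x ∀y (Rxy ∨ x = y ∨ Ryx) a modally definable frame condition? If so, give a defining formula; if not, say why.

Not modally definable

If a class were modally definable it would be closed under disjoint unions (Goldblatt–Thomason).
Take 4 disjoint single-world reflexive frames: each is trivially connected, but their disjoint union has 4 worlds with no edge between distinct components, so it is not connected.
So the class is not modally definable.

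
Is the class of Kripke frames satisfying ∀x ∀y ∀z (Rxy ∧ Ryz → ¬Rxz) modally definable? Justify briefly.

Not modally definable

Modal frame validity is preserved under surjective bounded morphisms.
The 5-cycle (worlds a,b,c,d,e with a→b→c→d→e→a) is intransitive. Mapping every world to a single reflexive point • is a surjective bounded morphism; the reflexive point is not intransitive (R••∧R•• but R••).
So no modal formula (or set of formulas) defines exactly the intransitive frames.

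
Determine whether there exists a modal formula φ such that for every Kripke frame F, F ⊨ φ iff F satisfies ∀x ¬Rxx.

No

Any modally definable frame class is closed under surjective bounded morphisms.
The 3-cycle (worlds 0,1,2 with 0→1→2→0) is irreflexive, and the map sending every world to a single reflexive point • is a surjective bounded morphism (forth: every edge maps to (•,•); back: every world has a successor). So any modal formula valid on the 3-cycle is also valid on the reflexive point, which is not irreflexive.
So no modal formula (or set of formulas) defines exactly the irreflexive frames.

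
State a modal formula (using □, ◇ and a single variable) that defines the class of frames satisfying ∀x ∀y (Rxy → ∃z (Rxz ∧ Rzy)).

The condition is density. The C4 schema □□p → □p defines it.
Suppose □□p→□p is valid. Take Rxy and set V(p)={w : xR²w}. Then □□p at x, so □p at x, so p at y, i.e. ∃z(Rxz∧Rzy).

□□p → □p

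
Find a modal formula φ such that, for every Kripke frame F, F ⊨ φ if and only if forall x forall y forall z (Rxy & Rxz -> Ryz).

The condition is the Euclidean property. The 5 schema ◇ψ → □◇ψ defines it.
Suppose ◇ψ→□◇ψ is valid. Take Rxy, Rxz and set V(ψ)={y}. Then ◇ψ at x, so □◇ψ at x, so ◇ψ at z, so some w with Rzw has ψ; w=y, i.e. Rzy. By symmetry of the argument, Ryz.

◇ψ → □◇ψ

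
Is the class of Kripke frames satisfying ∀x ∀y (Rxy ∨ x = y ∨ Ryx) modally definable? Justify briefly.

If a class were modally definable it would be closed under disjoint unions (Goldblatt–Thomason).
Take 3 disjoint single-world reflexive frames: each is trivially connected, but their disjoint union has 3 worlds with no edge between distinct components, so it is not connected.
Hence connectedness of R is not modally definable.

Not definable by any modal formula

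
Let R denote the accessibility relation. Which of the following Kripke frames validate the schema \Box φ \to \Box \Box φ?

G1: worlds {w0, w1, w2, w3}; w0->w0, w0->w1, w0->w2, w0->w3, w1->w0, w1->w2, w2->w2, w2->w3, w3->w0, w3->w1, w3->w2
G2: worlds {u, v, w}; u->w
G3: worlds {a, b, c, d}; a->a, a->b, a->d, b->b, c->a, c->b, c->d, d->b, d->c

G2

Frame correspondent (Sahlqvist): \forall x \forall y \forall z (Rxy \wedge Ryz \to Rxz) — i.e. transitivity.
G1: fails — Rw1w2 and Rw2w3 but not Rw1w3.
G2: ✓.
G3: fails — Rcd and Rdc but not Rcc.
Valid on: G2.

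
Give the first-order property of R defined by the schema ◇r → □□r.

This is a Sahlqvist (Geach-type) schema ◇^1□^0r → □^2◇^0r.
First-order correspondent: ∀x ∀y ∀z ((xRy ∧ xR²z) → ∃w (y = w ∧ z = w)).

∀x ∀y ∀z ((xRy ∧ xR²z) → ∃w (y = w ∧ z = w))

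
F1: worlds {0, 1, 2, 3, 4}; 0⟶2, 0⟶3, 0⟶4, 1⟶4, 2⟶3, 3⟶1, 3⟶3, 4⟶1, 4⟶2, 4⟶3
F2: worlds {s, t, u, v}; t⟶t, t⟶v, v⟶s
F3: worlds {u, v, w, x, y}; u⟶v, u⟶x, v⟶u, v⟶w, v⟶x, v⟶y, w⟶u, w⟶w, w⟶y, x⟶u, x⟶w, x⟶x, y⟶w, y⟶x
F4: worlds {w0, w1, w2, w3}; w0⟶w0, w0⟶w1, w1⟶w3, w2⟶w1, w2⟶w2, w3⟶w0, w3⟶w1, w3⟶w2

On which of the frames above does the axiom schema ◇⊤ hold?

This is the axiom for seriality; its first-order frame correspondent is ∀x ∃y Rxy.
F1: ✓.
F2: fails — world s has no successor.
F3: ✓.
F4: ✓.
Valid on: F1, F3, F4.

F1, F3, F4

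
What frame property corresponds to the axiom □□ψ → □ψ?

Suppose □□ψ→□ψ is valid. Take Rxy and set V(ψ)={w : xR²w}. Then □□ψ at x, so □ψ at x, so ψ at y, i.e. ∃z(Rxz∧Rzy).
The converse is a direct semantic check.
So the correspondent is density.

density: ∀x ∀y (Rxy → ∃z (Rxz ∧ Rzy))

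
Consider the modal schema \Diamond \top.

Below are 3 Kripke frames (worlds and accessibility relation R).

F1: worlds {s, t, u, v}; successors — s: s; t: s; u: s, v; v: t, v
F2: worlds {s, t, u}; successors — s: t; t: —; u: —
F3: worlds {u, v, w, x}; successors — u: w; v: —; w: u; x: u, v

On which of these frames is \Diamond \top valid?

The schema corresponds to seriality: \forall x \exists y Rxy.
F1: condition met.
F2: fails — world t has no successor.
F3: fails — world v has no successor.
Valid on: F1.

F1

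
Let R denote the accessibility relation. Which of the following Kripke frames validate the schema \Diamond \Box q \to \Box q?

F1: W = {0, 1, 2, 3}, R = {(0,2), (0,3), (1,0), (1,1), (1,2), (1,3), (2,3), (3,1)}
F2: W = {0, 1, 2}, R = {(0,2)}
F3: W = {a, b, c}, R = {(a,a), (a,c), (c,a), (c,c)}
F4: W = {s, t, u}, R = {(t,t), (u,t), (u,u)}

F3

The schema corresponds to the Euclidean property: \forall x \forall y \forall z (Rxy \wedge Rxz \to Ryz).
F1: fails — R02 and R02 but not R22.
F2: fails — R02 and R02 but not R22.
F3: condition met.
F4: fails — Rut and Ruu but not Rtu.
Valid on: F3.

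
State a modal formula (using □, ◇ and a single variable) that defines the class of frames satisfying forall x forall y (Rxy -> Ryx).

r → □◇r

The condition is symmetry. The B schema r → □◇r defines it.
Suppose r→□◇r is valid. Take Rxy and set V(r)={x}. Then r at x, so □◇r at x, so ◇r at y, so some z with Ryz has r; z=x, i.e. Ryx.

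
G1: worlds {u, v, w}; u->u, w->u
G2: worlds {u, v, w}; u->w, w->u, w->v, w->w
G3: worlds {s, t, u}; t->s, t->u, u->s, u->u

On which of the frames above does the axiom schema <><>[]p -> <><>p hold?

Frame correspondent (Sahlqvist): forall x forall y (x R^2 y -> exists w (yRw & x R^2 w)) — i.e. a generalized confluence (Geach) condition.
G1: holds.
G2: fails — uR²v but no t with vRt and uR²t.
G3: fails — tR²s but no w with sRw and tR²w.

G1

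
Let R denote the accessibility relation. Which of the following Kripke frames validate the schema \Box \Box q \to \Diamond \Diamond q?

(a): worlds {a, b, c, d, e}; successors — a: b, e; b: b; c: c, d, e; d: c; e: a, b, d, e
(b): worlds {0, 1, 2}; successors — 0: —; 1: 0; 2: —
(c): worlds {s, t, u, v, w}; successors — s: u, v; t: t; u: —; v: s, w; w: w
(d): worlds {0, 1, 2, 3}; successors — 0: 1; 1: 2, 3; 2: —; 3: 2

(a)

This is the axiom for a generalized confluence (Geach) condition; its first-order frame correspondent is \forall x \exists w (x R^2 w \wedge x R^2 w).
(a): satisfies the condition.
(b): fails — at 0 but no w with 0R²w and 0R²w.
(c): fails — at u but no w* with uR²w* and uR²w*.
(d): fails — at 2 but no w with 2R²w and 2R²w.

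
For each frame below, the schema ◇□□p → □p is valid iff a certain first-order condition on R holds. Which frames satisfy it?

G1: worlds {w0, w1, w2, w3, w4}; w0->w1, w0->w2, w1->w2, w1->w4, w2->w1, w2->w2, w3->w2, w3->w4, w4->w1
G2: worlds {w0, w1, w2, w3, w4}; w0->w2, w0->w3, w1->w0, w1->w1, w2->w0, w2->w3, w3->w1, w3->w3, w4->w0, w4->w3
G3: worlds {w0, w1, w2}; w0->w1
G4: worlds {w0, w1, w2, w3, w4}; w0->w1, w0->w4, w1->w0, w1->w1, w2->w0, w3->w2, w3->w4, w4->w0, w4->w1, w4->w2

G1

The schema corresponds to a generalized confluence (Geach) condition: ∀x ∀y ∀z ((xRy ∧ xRz) → ∃w (yR²w ∧ z = w)).
G1: condition met.
G2: fails — w0Rw3, w0Rw2 but no w with w3R²w and w2=w.
G3: fails — w0Rw1, w0Rw1 but no w with w1R²w and w1=w.
G4: fails — w3Rw2, w3Rw2 but no w with w2R²w and w2=w.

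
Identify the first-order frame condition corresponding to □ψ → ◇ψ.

Suppose □ψ→◇ψ is valid. At any x set V(ψ)=W. Then □ψ at x, so ◇ψ at x, so x has a successor.

seriality: ∀x ∃y Rxy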